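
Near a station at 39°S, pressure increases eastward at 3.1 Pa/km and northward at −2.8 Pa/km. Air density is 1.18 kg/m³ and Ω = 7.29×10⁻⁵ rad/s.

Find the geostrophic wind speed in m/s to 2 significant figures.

Coriolis parameter at 39°S:
f = 2Ω sin φ = 2 × 7.29×10⁻⁵ × sin 39° = 9.18×10⁻⁵ s⁻¹
In the Southern Hemisphere f is negative: f = −9.18×10⁻⁵ s⁻¹.
Component geostrophic relations (x east, y north):
u_g = −(1/(fρ)) ∂P/∂y,  v_g = (1/(fρ)) ∂P/∂x
u_g = −(−2.8×10⁻³)/(−9.18×10⁻⁵ × 1.18) = −25.9 m/s;  v_g = (3.1×10⁻³)/(−9.18×10⁻⁵ × 1.18) = −28.6 m/s
|V_g| = √(u_g² + v_g²) = 38.6 m/s

39 m/s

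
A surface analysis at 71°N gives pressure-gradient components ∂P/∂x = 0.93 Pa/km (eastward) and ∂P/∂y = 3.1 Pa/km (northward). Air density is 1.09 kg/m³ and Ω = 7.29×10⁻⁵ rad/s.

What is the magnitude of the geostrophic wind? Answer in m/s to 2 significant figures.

Coriolis parameter at 71°N:
f = 2Ω sin φ = 2 × 7.29×10⁻⁵ × sin 71° = 1.38×10⁻⁴ s⁻¹
Component geostrophic relations (x east, y north):
u_g = −(1/(fρ)) ∂P/∂y,  v_g = (1/(fρ)) ∂P/∂x
u_g = −(3.1×10⁻³)/(1.38×10⁻⁴ × 1.09) = −20.6 m/s;  v_g = (0.93×10⁻³)/(1.38×10⁻⁴ × 1.09) = 6.19 m/s
|V_g| = √(u_g² + v_g²) = 21.5 m/s

22 m/s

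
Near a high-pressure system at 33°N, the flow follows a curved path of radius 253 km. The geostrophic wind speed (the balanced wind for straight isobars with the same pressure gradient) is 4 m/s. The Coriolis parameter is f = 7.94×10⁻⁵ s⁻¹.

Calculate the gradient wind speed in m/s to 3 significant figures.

5.51 m/s

Around a high, pressure-gradient force acts outward with centrifugal, so Coriolis balances both:
fV = (1/ρ)|∂P/∂n| + V²/R  →  V² − fR·V + fR·V_g = 0
With fR = 7.94×10⁻⁵ × 253×10³ m = 20.1 m/s:
V = [fR − √((fR)² − 4 fR V_g)]/2 = [20.1 − √(20.1² − 4×20.1×4)]/2 = 5.51 m/s
Supergeostrophic (V > V_g = 4 m/s), as expected around a high.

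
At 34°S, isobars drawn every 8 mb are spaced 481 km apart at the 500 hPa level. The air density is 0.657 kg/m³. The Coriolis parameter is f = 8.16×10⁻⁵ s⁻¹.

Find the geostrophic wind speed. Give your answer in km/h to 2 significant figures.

Pressure gradient: |∂P/∂n| = 800 Pa / 481000 m = 1.66×10⁻³ Pa/m
Geostrophic balance (pressure-gradient force = Coriolis force):
V_g = (1/(fρ)) |∂P/∂n| = 1.66×10⁻³ / (8.16×10⁻⁵ × 0.657) = 31.0 m/s
Converting: 31.0 m/s × 3.6 = 110 km/h

110 km/h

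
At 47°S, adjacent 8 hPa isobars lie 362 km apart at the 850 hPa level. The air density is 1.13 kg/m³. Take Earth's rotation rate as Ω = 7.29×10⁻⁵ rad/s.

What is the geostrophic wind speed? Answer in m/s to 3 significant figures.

18.3 m/s

Coriolis parameter at 47°S:
f = 2Ω sin φ = 2 × 7.29×10⁻⁵ × sin 47° = 1.07×10⁻⁴ s⁻¹
Pressure gradient: |∂P/∂n| = 800 Pa / 362000 m = 2.21×10⁻³ Pa/m
Geostrophic balance (pressure-gradient force = Coriolis force):
V_g = (1/(fρ)) |∂P/∂n| = 2.21×10⁻³ / (1.07×10⁻⁴ × 1.13) = 18.3 m/s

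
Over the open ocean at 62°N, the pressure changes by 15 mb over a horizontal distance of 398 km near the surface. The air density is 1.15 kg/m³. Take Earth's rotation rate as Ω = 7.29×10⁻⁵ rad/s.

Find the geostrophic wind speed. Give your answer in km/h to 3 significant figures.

91.6 km/h

Coriolis parameter at 62°N:
f = 2Ω sin φ = 2 × 7.29×10⁻⁵ × sin 62° = 1.29×10⁻⁴ s⁻¹
Pressure gradient: |∂P/∂n| = 1500 Pa / 398000 m = 3.77×10⁻³ Pa/m
Geostrophic balance (pressure-gradient force = Coriolis force):
V_g = (1/(fρ)) |∂P/∂n| = 3.77×10⁻³ / (1.29×10⁻⁴ × 1.15) = 25.5 m/s
Converting: 25.5 m/s × 3.6 = 91.6 km/h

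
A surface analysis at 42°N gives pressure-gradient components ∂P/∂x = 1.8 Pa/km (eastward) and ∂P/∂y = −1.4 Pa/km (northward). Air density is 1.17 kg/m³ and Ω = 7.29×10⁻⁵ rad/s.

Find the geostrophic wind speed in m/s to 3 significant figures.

20.0 m/s

Coriolis parameter at 42°N:
f = 2Ω sin φ = 2 × 7.29×10⁻⁵ × sin 42° = 9.76×10⁻⁵ s⁻¹
Component geostrophic relations (x east, y north):
u_g = −(1/(fρ)) ∂P/∂y,  v_g = (1/(fρ)) ∂P/∂x
u_g = −(−1.4×10⁻³)/(9.76×10⁻⁵ × 1.17) = 12.3 m/s;  v_g = (1.8×10⁻³)/(9.76×10⁻⁵ × 1.17) = 15.8 m/s
|V_g| = √(u_g² + v_g²) = 20.0 m/s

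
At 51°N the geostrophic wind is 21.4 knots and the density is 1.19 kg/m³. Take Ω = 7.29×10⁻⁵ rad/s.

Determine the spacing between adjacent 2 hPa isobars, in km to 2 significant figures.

130 km

Coriolis parameter at 51°N:
f = 2Ω sin φ = 2 × 7.29×10⁻⁵ × sin 51° = 1.13×10⁻⁴ s⁻¹
Wind speed in SI: 21.4 knots = 11.0 m/s
Geostrophic balance rearranged: |∂P/∂n| = f ρ V_g
|∂P/∂n| = 1.13×10⁻⁴ × 1.19 × 11.0 = 1.48×10⁻³ Pa/m
Isobar spacing: Δn = ΔP/|∂P/∂n| = 200 Pa / 1.48×10⁻³ Pa/m = 134732 m ≈ 130 km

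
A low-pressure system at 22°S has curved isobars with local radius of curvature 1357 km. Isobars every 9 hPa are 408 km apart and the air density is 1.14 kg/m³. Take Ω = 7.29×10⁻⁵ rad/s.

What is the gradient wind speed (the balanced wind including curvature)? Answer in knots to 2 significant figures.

Coriolis parameter at 22°S:
f = 2Ω sin φ = 2 × 7.29×10⁻⁵ × sin 22° = 5.46×10⁻⁵ s⁻¹
Pressure gradient: |∂P/∂n| = 900 Pa / 408000 m = 2.21×10⁻³ Pa/m
Geostrophic speed: V_g = |∂P/∂n|/(fρ) = 2.21×10⁻³/(5.46×10⁻⁵ × 1.14) = 35.4 m/s
Around a low, centrifugal force acts outward with Coriolis, so pressure-gradient force balances both:
(1/ρ)|∂P/∂n| = fV + V²/R  →  V² + fR·V − fR·V_g = 0
With fR = 5.46×10⁻⁵ × 1357×10³ m = 74.1 m/s:
V = [−fR + √((fR)² + 4 fR V_g)]/2 = [−74.1 + √(74.1² + 4×74.1×35.4)]/2 = 26.2 m/s
Subgeostrophic (V < V_g = 35.4 m/s), as expected around a low.
Converting: 26.2 m/s × 1.944 = 51 knots

51 knots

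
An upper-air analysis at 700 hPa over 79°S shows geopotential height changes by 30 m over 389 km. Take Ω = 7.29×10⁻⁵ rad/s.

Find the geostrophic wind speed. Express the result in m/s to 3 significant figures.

5.29 m/s

Coriolis parameter at 79°S:
f = 2Ω sin φ = 2 × 7.29×10⁻⁵ × sin 79° = 1.43×10⁻⁴ s⁻¹
Height gradient: |∂Z/∂n| = 30 m / 389000 m = 7.71×10⁻⁵
On a pressure surface, geostrophic balance gives V_g = (g/f)|∂Z/∂n|:
V_g = 9.81 × 7.71×10⁻⁵ / 1.43×10⁻⁴ = 5.29 m/s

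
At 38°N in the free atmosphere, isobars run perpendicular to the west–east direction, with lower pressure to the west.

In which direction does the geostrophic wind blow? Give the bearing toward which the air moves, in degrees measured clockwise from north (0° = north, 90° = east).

000°

The pressure-gradient force points toward the west (bearing 270°).
Geostrophic balance: in the Northern Hemisphere the Coriolis force deflects motion to the right, so the geostrophic wind blows 90° to the right of the pressure-gradient force (low pressure on the left).
Rotating 270° by 90° clockwise gives 000° — the wind blows toward the north.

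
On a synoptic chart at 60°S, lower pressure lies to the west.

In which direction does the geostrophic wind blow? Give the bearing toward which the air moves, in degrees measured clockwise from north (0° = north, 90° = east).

180°

The pressure-gradient force points toward the west (bearing 270°).
Geostrophic balance: in the Southern Hemisphere the Coriolis force deflects motion to the left, so the geostrophic wind blows 90° to the left of the pressure-gradient force (low pressure on the right).
Rotating 270° by 90° counterclockwise gives 180° — the wind blows toward the south.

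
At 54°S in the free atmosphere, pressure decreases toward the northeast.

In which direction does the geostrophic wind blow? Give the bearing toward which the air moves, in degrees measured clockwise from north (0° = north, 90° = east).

315°

The pressure-gradient force points toward the northeast (bearing 045°).
Geostrophic balance: in the Southern Hemisphere the Coriolis force deflects motion to the left, so the geostrophic wind blows 90° to the left of the pressure-gradient force (low pressure on the right).
Rotating 045° by 90° counterclockwise gives 315° — the wind blows toward the northwest.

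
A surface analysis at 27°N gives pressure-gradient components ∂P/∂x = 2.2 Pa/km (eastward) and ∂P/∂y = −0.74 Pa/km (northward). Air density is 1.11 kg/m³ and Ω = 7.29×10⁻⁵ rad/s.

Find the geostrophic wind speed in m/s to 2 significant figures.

32 m/s

Coriolis parameter at 27°N:
f = 2Ω sin φ = 2 × 7.29×10⁻⁵ × sin 27° = 6.62×10⁻⁵ s⁻¹
Component geostrophic relations (x east, y north):
u_g = −(1/(fρ)) ∂P/∂y,  v_g = (1/(fρ)) ∂P/∂x
u_g = −(−0.74×10⁻³)/(6.62×10⁻⁵ × 1.11) = 10.1 m/s;  v_g = (2.2×10⁻³)/(6.62×10⁻⁵ × 1.11) = 29.9 m/s
|V_g| = √(u_g² + v_g²) = 31.6 m/s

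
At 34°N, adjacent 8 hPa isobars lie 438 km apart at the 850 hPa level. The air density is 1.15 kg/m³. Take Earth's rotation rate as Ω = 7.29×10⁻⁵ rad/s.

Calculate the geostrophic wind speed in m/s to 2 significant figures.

19 m/s

Coriolis parameter at 34°N:
f = 2Ω sin φ = 2 × 7.29×10⁻⁵ × sin 34° = 8.15×10⁻⁵ s⁻¹
Pressure gradient: |∂P/∂n| = 800 Pa / 438000 m = 1.83×10⁻³ Pa/m
Geostrophic balance (pressure-gradient force = Coriolis force):
V_g = (1/(fρ)) |∂P/∂n| = 1.83×10⁻³ / (8.15×10⁻⁵ × 1.15) = 19.5 m/s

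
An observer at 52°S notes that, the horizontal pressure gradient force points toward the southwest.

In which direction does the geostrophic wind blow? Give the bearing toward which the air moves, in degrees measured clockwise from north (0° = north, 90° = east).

135°

The pressure-gradient force points toward the southwest (bearing 225°).
Geostrophic balance: in the Southern Hemisphere the Coriolis force deflects motion to the left, so the geostrophic wind blows 90° to the left of the pressure-gradient force (low pressure on the right).
Rotating 225° by 90° counterclockwise gives 135° — the wind blows toward the southeast.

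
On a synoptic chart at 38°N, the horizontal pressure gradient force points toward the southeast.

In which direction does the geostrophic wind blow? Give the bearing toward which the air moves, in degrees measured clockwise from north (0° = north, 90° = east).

225°

The pressure-gradient force points toward the southeast (bearing 135°).
Geostrophic balance: in the Northern Hemisphere the Coriolis force deflects motion to the right, so the geostrophic wind blows 90° to the right of the pressure-gradient force (low pressure on the left).
Rotating 135° by 90° clockwise gives 225° — the wind blows toward the southwest.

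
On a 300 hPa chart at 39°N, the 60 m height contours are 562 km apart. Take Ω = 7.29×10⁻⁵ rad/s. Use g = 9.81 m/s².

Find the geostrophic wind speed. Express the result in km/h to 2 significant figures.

41 km/h

Coriolis parameter at 39°N:
f = 2Ω sin φ = 2 × 7.29×10⁻⁵ × sin 39° = 9.18×10⁻⁵ s⁻¹
Height gradient: |∂Z/∂n| = 60 m / 562000 m = 1.07×10⁻⁴
On a pressure surface, geostrophic balance gives V_g = (g/f)|∂Z/∂n|:
V_g = 9.81 × 1.07×10⁻⁴ / 9.18×10⁻⁵ = 11.4 m/s
Converting: 11.4 m/s × 3.6 = 41 km/h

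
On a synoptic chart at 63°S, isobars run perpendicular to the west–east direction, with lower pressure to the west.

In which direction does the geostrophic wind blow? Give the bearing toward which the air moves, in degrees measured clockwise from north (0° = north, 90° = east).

180°

The pressure-gradient force points toward the west (bearing 270°).
Geostrophic balance: in the Southern Hemisphere the Coriolis force deflects motion to the left, so the geostrophic wind blows 90° to the left of the pressure-gradient force (low pressure on the right).
Rotating 270° by 90° counterclockwise gives 180° — the wind blows toward the south.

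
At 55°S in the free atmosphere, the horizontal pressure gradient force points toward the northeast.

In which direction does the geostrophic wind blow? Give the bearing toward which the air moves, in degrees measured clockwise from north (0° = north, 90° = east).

315°

The pressure-gradient force points toward the northeast (bearing 045°).
Geostrophic balance: in the Southern Hemisphere the Coriolis force deflects motion to the left, so the geostrophic wind blows 90° to the left of the pressure-gradient force (low pressure on the right).
Rotating 045° by 90° counterclockwise gives 315° — the wind blows toward the northwest.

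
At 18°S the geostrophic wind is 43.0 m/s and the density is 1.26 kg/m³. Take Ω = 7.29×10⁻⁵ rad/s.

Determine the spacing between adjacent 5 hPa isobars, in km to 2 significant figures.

200 km

Coriolis parameter at 18°S:
f = 2Ω sin φ = 2 × 7.29×10⁻⁵ × sin 18° = 4.51×10⁻⁵ s⁻¹
Geostrophic balance rearranged: |∂P/∂n| = f ρ V_g
|∂P/∂n| = 4.51×10⁻⁵ × 1.26 × 43.0 = 2.44×10⁻³ Pa/m
Isobar spacing: Δn = ΔP/|∂P/∂n| = 500 Pa / 2.44×10⁻³ Pa/m = 204829 m ≈ 200 km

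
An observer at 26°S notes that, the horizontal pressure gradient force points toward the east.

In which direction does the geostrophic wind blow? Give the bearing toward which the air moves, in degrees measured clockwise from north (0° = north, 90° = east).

000°

The pressure-gradient force points toward the east (bearing 090°).
Geostrophic balance: in the Southern Hemisphere the Coriolis force deflects motion to the left, so the geostrophic wind blows 90° to the left of the pressure-gradient force (low pressure on the right).
Rotating 090° by 90° counterclockwise gives 000° — the wind blows toward the north.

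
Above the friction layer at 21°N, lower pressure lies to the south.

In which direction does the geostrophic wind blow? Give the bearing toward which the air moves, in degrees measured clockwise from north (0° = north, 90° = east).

270°

The pressure-gradient force points toward the south (bearing 180°).
Geostrophic balance: in the Northern Hemisphere the Coriolis force deflects motion to the right, so the geostrophic wind blows 90° to the right of the pressure-gradient force (low pressure on the left).
Rotating 180° by 90° clockwise gives 270° — the wind blows toward the west.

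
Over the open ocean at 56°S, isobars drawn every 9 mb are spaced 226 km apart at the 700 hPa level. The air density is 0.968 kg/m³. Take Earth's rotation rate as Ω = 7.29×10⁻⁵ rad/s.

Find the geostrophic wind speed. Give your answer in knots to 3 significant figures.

Coriolis parameter at 56°S:
f = 2Ω sin φ = 2 × 7.29×10⁻⁵ × sin 56° = 1.21×10⁻⁴ s⁻¹
Pressure gradient: |∂P/∂n| = 900 Pa / 226000 m = 3.98×10⁻³ Pa/m
Geostrophic balance (pressure-gradient force = Coriolis force):
V_g = (1/(fρ)) |∂P/∂n| = 3.98×10⁻³ / (1.21×10⁻⁴ × 0.968) = 34.0 m/s
Converting: 34.0 m/s × 1.944 = 66.2 knots

66.2 knots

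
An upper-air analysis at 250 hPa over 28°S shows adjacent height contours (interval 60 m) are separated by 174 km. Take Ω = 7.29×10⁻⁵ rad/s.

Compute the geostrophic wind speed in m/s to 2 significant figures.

49 m/s

Coriolis parameter at 28°S:
f = 2Ω sin φ = 2 × 7.29×10⁻⁵ × sin 28° = 6.84×10⁻⁵ s⁻¹
Height gradient: |∂Z/∂n| = 60 m / 174000 m = 3.45×10⁻⁴
On a pressure surface, geostrophic balance gives V_g = (g/f)|∂Z/∂n|:
V_g = 9.81 × 3.45×10⁻⁴ / 6.84×10⁻⁵ = 49.4 m/s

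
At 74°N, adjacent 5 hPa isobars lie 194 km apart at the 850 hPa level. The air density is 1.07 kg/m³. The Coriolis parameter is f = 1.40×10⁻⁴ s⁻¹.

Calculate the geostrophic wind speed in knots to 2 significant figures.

33 knots

Pressure gradient: |∂P/∂n| = 500 Pa / 194000 m = 2.58×10⁻³ Pa/m
Geostrophic balance (pressure-gradient force = Coriolis force):
V_g = (1/(fρ)) |∂P/∂n| = 2.58×10⁻³ / (1.40×10⁻⁴ × 1.07) = 17.2 m/s
Converting: 17.2 m/s × 1.944 = 33 knots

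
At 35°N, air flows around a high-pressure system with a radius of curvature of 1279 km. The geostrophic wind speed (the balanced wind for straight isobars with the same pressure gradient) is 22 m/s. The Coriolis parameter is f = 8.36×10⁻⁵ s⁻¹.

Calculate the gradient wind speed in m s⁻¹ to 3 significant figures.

Around a high, pressure-gradient force acts outward with centrifugal, so Coriolis balances both:
fV = (1/ρ)|∂P/∂n| + V²/R  →  V² − fR·V + fR·V_g = 0
With fR = 8.36×10⁻⁵ × 1279×10³ m = 107 m/s:
V = [fR − √((fR)² − 4 fR V_g)]/2 = [107 − √(107² − 4×107×22)]/2 = 31 m/s
Supergeostrophic (V > V_g = 22 m/s), as expected around a high.

31.0 m s⁻¹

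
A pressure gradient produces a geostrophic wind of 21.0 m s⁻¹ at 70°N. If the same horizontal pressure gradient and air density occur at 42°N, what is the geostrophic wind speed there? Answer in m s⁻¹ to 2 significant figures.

29 m s⁻¹

With the same pressure gradient and density, V_g ∝ 1/f ∝ 1/sin φ.
V₂ = V₁ · sin φ₁ / sin φ₂ = 21.0 × sin 70° / sin 42°
V₂ = 21.0 × 0.9397/0.6691 = 29 m s⁻¹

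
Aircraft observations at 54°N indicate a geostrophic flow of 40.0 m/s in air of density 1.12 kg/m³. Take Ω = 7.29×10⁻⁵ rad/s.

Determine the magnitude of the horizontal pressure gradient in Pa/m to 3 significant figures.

Coriolis parameter at 54°N:
f = 2Ω sin φ = 2 × 7.29×10⁻⁵ × sin 54° = 1.18×10⁻⁴ s⁻¹
Geostrophic balance rearranged: |∂P/∂n| = f ρ V_g
|∂P/∂n| = 1.18×10⁻⁴ × 1.12 × 40.0 = 5.28×10⁻³ Pa/m

5.28×10⁻³ Pa/m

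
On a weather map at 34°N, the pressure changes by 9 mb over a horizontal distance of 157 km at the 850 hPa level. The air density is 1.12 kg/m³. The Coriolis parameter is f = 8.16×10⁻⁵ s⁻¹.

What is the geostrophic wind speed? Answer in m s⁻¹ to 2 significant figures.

63 m s⁻¹

Pressure gradient: |∂P/∂n| = 900 Pa / 157000 m = 5.73×10⁻³ Pa/m
Geostrophic balance (pressure-gradient force = Coriolis force):
V_g = (1/(fρ)) |∂P/∂n| = 5.73×10⁻³ / (8.16×10⁻⁵ × 1.12) = 62.7 m/s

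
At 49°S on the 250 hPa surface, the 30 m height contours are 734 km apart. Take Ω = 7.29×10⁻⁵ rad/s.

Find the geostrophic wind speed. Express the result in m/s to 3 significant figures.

Coriolis parameter at 49°S:
f = 2Ω sin φ = 2 × 7.29×10⁻⁵ × sin 49° = 1.10×10⁻⁴ s⁻¹
Height gradient: |∂Z/∂n| = 30 m / 734000 m = 4.09×10⁻⁵
On a pressure surface, geostrophic balance gives V_g = (g/f)|∂Z/∂n|:
V_g = 9.81 × 4.09×10⁻⁵ / 1.10×10⁻⁴ = 3.64 m/s

3.64 m/s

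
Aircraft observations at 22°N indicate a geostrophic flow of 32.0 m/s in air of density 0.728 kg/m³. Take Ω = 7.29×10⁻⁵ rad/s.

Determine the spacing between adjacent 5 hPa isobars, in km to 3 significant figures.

393 km

Coriolis parameter at 22°N:
f = 2Ω sin φ = 2 × 7.29×10⁻⁵ × sin 22° = 5.46×10⁻⁵ s⁻¹
Geostrophic balance rearranged: |∂P/∂n| = f ρ V_g
|∂P/∂n| = 5.46×10⁻⁵ × 0.728 × 32.0 = 1.27×10⁻³ Pa/m
Isobar spacing: Δn = ΔP/|∂P/∂n| = 500 Pa / 1.27×10⁻³ Pa/m = 392967 m ≈ 393 km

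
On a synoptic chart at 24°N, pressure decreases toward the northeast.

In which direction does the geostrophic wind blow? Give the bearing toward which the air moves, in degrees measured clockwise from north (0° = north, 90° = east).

The pressure-gradient force points toward the northeast (bearing 045°).
Geostrophic balance: in the Northern Hemisphere the Coriolis force deflects motion to the right, so the geostrophic wind blows 90° to the right of the pressure-gradient force (low pressure on the left).
Rotating 045° by 90° clockwise gives 135° — the wind blows toward the southeast.

135°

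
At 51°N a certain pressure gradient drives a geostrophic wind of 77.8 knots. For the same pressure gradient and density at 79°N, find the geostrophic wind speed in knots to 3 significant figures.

61.6 knots

With the same pressure gradient and density, V_g ∝ 1/f ∝ 1/sin φ.
V₂ = V₁ · sin φ₁ / sin φ₂ = 77.8 × sin 51° / sin 79°
V₂ = 77.8 × 0.7771/0.9816 = 61.6 knots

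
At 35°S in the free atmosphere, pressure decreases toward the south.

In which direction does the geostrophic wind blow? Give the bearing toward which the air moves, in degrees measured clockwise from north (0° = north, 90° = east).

The pressure-gradient force points toward the south (bearing 180°).
Geostrophic balance: in the Southern Hemisphere the Coriolis force deflects motion to the left, so the geostrophic wind blows 90° to the left of the pressure-gradient force (low pressure on the right).
Rotating 180° by 90° counterclockwise gives 090° — the wind blows toward the east.

090°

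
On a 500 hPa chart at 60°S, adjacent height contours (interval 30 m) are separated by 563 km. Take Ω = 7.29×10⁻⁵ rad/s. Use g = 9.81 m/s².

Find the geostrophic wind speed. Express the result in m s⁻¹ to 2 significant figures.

4.1 m s⁻¹

Coriolis parameter at 60°S:
f = 2Ω sin φ = 2 × 7.29×10⁻⁵ × sin 60° = 1.26×10⁻⁴ s⁻¹
Height gradient: |∂Z/∂n| = 30 m / 563000 m = 5.33×10⁻⁵
On a pressure surface, geostrophic balance gives V_g = (g/f)|∂Z/∂n|:
V_g = 9.81 × 5.33×10⁻⁵ / 1.26×10⁻⁴ = 4.14 m/s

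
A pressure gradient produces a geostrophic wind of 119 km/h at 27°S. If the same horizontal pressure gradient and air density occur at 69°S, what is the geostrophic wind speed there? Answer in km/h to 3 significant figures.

57.9 km/h

With the same pressure gradient and density, V_g ∝ 1/f ∝ 1/sin φ.
V₂ = V₁ · sin φ₁ / sin φ₂ = 119 × sin 27° / sin 69°
V₂ = 119 × 0.4540/0.9336 = 57.9 km/h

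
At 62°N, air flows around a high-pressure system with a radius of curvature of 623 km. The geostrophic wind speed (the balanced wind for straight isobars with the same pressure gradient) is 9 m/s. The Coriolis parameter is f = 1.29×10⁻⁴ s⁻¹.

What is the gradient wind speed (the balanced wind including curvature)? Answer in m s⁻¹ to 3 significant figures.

10.3 m s⁻¹

Around a high, pressure-gradient force acts outward with centrifugal, so Coriolis balances both:
fV = (1/ρ)|∂P/∂n| + V²/R  →  V² − fR·V + fR·V_g = 0
With fR = 1.29×10⁻⁴ × 623×10³ m = 80.4 m/s:
V = [fR − √((fR)² − 4 fR V_g)]/2 = [80.4 − √(80.4² − 4×80.4×9)]/2 = 10.3 m/s
Supergeostrophic (V > V_g = 9 m/s), as expected around a high.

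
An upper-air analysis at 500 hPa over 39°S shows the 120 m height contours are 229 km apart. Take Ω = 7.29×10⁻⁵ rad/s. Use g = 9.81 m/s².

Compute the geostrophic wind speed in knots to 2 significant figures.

110 knots

Coriolis parameter at 39°S:
f = 2Ω sin φ = 2 × 7.29×10⁻⁵ × sin 39° = 9.18×10⁻⁵ s⁻¹
Height gradient: |∂Z/∂n| = 120 m / 229000 m = 5.24×10⁻⁴
On a pressure surface, geostrophic balance gives V_g = (g/f)|∂Z/∂n|:
V_g = 9.81 × 5.24×10⁻⁴ / 9.18×10⁻⁵ = 56.0 m/s
Converting: 56.0 m/s × 1.944 = 110 knots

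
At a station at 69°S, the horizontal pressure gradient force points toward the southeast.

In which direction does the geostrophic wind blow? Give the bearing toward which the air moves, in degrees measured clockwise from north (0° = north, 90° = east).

The pressure-gradient force points toward the southeast (bearing 135°).
Geostrophic balance: in the Southern Hemisphere the Coriolis force deflects motion to the left, so the geostrophic wind blows 90° to the left of the pressure-gradient force (low pressure on the right).
Rotating 135° by 90° counterclockwise gives 045° — the wind blows toward the northeast.

045°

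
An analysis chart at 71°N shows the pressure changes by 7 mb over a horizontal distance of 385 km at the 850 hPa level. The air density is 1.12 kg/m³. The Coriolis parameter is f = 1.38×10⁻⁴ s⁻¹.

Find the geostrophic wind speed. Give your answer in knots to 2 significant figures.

23 knots

Pressure gradient: |∂P/∂n| = 700 Pa / 385000 m = 1.82×10⁻³ Pa/m
Geostrophic balance (pressure-gradient force = Coriolis force):
V_g = (1/(fρ)) |∂P/∂n| = 1.82×10⁻³ / (1.38×10⁻⁴ × 1.12) = 11.8 m/s
Converting: 11.8 m/s × 1.944 = 23 knots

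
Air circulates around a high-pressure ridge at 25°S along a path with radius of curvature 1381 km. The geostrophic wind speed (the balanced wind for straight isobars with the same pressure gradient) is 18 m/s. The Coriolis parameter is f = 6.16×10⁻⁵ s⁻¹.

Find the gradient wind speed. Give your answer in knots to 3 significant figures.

Around a high, pressure-gradient force acts outward with centrifugal, so Coriolis balances both:
fV = (1/ρ)|∂P/∂n| + V²/R  →  V² − fR·V + fR·V_g = 0
With fR = 6.16×10⁻⁵ × 1381×10³ m = 85.1 m/s:
V = [fR − √((fR)² − 4 fR V_g)]/2 = [85.1 − √(85.1² − 4×85.1×18)]/2 = 25.9 m/s
Supergeostrophic (V > V_g = 18 m/s), as expected around a high.
Converting: 25.9 m/s × 1.944 = 50.3 knots

50.3 knots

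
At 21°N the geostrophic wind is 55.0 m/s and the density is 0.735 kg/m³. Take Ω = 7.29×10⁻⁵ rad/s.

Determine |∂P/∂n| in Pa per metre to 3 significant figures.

2.11×10⁻³ Pa/m

Coriolis parameter at 21°N:
f = 2Ω sin φ = 2 × 7.29×10⁻⁵ × sin 21° = 5.23×10⁻⁵ s⁻¹
Geostrophic balance rearranged: |∂P/∂n| = f ρ V_g
|∂P/∂n| = 5.23×10⁻⁵ × 0.735 × 55.0 = 2.11×10⁻³ Pa/m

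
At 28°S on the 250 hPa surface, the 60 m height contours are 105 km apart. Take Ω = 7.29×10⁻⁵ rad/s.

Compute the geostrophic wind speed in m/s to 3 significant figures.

81.9 m/s

Coriolis parameter at 28°S:
f = 2Ω sin φ = 2 × 7.29×10⁻⁵ × sin 28° = 6.84×10⁻⁵ s⁻¹
Height gradient: |∂Z/∂n| = 60 m / 105000 m = 5.71×10⁻⁴
On a pressure surface, geostrophic balance gives V_g = (g/f)|∂Z/∂n|:
V_g = 9.81 × 5.71×10⁻⁴ / 6.84×10⁻⁵ = 81.9 m/s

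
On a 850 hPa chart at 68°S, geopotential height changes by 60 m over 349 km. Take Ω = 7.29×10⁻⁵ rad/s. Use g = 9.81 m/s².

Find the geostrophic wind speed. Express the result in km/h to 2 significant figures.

Coriolis parameter at 68°S:
f = 2Ω sin φ = 2 × 7.29×10⁻⁵ × sin 68° = 1.35×10⁻⁴ s⁻¹
Height gradient: |∂Z/∂n| = 60 m / 349000 m = 1.72×10⁻⁴
On a pressure surface, geostrophic balance gives V_g = (g/f)|∂Z/∂n|:
V_g = 9.81 × 1.72×10⁻⁴ / 1.35×10⁻⁴ = 12.5 m/s
Converting: 12.5 m/s × 3.6 = 45 km/h

45 km/h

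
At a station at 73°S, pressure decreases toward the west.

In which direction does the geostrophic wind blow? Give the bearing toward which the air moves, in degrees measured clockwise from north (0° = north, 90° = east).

180°

The pressure-gradient force points toward the west (bearing 270°).
Geostrophic balance: in the Southern Hemisphere the Coriolis force deflects motion to the left, so the geostrophic wind blows 90° to the left of the pressure-gradient force (low pressure on the right).
Rotating 270° by 90° counterclockwise gives 180° — the wind blows toward the south.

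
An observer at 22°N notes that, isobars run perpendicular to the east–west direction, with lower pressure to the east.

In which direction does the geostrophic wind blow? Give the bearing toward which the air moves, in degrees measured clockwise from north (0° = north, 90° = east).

The pressure-gradient force points toward the east (bearing 090°).
Geostrophic balance: in the Northern Hemisphere the Coriolis force deflects motion to the right, so the geostrophic wind blows 90° to the right of the pressure-gradient force (low pressure on the left).
Rotating 090° by 90° clockwise gives 180° — the wind blows toward the south.

180°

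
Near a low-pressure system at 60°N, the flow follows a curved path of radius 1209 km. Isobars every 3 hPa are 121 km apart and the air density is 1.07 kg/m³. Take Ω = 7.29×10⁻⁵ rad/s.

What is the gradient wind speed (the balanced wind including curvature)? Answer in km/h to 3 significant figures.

Coriolis parameter at 60°N:
f = 2Ω sin φ = 2 × 7.29×10⁻⁵ × sin 60° = 1.26×10⁻⁴ s⁻¹
Pressure gradient: |∂P/∂n| = 300 Pa / 121000 m = 2.48×10⁻³ Pa/m
Geostrophic speed: V_g = |∂P/∂n|/(fρ) = 2.48×10⁻³/(1.26×10⁻⁴ × 1.07) = 18.4 m/s
Around a low, centrifugal force acts outward with Coriolis, so pressure-gradient force balances both:
(1/ρ)|∂P/∂n| = fV + V²/R  →  V² + fR·V − fR·V_g = 0
With fR = 1.26×10⁻⁴ × 1209×10³ m = 153 m/s:
V = [−fR + √((fR)² + 4 fR V_g)]/2 = [−153 + √(153² + 4×153×18.4)]/2 = 16.6 m/s
Subgeostrophic (V < V_g = 18.4 m/s), as expected around a low.
Converting: 16.6 m/s × 3.6 = 59.6 km/h

59.6 km/h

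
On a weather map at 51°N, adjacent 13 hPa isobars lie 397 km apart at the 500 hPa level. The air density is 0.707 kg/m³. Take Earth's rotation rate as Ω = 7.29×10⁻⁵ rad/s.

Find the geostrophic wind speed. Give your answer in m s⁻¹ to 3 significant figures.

40.9 m s⁻¹

Coriolis parameter at 51°N:
f = 2Ω sin φ = 2 × 7.29×10⁻⁵ × sin 51° = 1.13×10⁻⁴ s⁻¹
Pressure gradient: |∂P/∂n| = 1300 Pa / 397000 m = 3.27×10⁻³ Pa/m
Geostrophic balance (pressure-gradient force = Coriolis force):
V_g = (1/(fρ)) |∂P/∂n| = 3.27×10⁻³ / (1.13×10⁻⁴ × 0.707) = 40.9 m/s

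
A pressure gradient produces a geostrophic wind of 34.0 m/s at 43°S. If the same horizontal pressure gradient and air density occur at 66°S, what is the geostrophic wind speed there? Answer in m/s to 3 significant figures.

With the same pressure gradient and density, V_g ∝ 1/f ∝ 1/sin φ.
V₂ = V₁ · sin φ₁ / sin φ₂ = 34.0 × sin 43° / sin 66°
V₂ = 34.0 × 0.6820/0.9135 = 25.4 m/s

25.4 m/s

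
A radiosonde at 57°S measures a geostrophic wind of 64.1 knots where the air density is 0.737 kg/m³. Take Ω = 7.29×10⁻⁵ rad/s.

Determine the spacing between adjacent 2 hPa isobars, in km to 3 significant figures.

67.3 km

Coriolis parameter at 57°S:
f = 2Ω sin φ = 2 × 7.29×10⁻⁵ × sin 57° = 1.22×10⁻⁴ s⁻¹
Wind speed in SI: 64.1 knots = 33.0 m/s
Geostrophic balance rearranged: |∂P/∂n| = f ρ V_g
|∂P/∂n| = 1.22×10⁻⁴ × 0.737 × 33.0 = 2.97×10⁻³ Pa/m
Isobar spacing: Δn = ΔP/|∂P/∂n| = 200 Pa / 2.97×10⁻³ Pa/m = 67300 m ≈ 67.3 km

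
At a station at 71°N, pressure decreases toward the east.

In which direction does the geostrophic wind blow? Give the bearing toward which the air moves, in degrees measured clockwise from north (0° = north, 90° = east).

The pressure-gradient force points toward the east (bearing 090°).
Geostrophic balance: in the Northern Hemisphere the Coriolis force deflects motion to the right, so the geostrophic wind blows 90° to the right of the pressure-gradient force (low pressure on the left).
Rotating 090° by 90° clockwise gives 180° — the wind blows toward the south.

180°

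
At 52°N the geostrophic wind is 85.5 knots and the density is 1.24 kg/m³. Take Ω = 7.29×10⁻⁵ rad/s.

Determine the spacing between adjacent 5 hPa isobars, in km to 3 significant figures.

79.8 km

Coriolis parameter at 52°N:
f = 2Ω sin φ = 2 × 7.29×10⁻⁵ × sin 52° = 1.15×10⁻⁴ s⁻¹
Wind speed in SI: 85.5 knots = 44.0 m/s
Geostrophic balance rearranged: |∂P/∂n| = f ρ V_g
|∂P/∂n| = 1.15×10⁻⁴ × 1.24 × 44.0 = 6.27×10⁻³ Pa/m
Isobar spacing: Δn = ΔP/|∂P/∂n| = 500 Pa / 6.27×10⁻³ Pa/m = 79791 m ≈ 79.8 km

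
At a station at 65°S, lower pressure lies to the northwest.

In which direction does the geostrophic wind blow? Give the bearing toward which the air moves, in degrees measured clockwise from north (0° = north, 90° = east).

225°

The pressure-gradient force points toward the northwest (bearing 315°).
Geostrophic balance: in the Southern Hemisphere the Coriolis force deflects motion to the left, so the geostrophic wind blows 90° to the left of the pressure-gradient force (low pressure on the right).
Rotating 315° by 90° counterclockwise gives 225° — the wind blows toward the southwest.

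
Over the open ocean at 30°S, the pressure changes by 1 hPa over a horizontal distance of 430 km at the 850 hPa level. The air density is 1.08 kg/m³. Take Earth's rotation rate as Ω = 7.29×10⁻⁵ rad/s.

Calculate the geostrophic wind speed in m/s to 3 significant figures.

Coriolis parameter at 30°S:
f = 2Ω sin φ = 2 × 7.29×10⁻⁵ × sin 30° = 7.29×10⁻⁵ s⁻¹
Pressure gradient: |∂P/∂n| = 100 Pa / 430000 m = 2.33×10⁻⁴ Pa/m
Geostrophic balance (pressure-gradient force = Coriolis force):
V_g = (1/(fρ)) |∂P/∂n| = 2.33×10⁻⁴ / (7.29×10⁻⁵ × 1.08) = 2.95 m/s

2.95 m/s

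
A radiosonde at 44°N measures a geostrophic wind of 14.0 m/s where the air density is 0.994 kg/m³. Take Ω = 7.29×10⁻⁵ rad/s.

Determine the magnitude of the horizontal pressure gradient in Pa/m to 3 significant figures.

1.41×10⁻³ Pa/m

Coriolis parameter at 44°N:
f = 2Ω sin φ = 2 × 7.29×10⁻⁵ × sin 44° = 1.01×10⁻⁴ s⁻¹
Geostrophic balance rearranged: |∂P/∂n| = f ρ V_g
|∂P/∂n| = 1.01×10⁻⁴ × 0.994 × 14.0 = 1.41×10⁻³ Pa/m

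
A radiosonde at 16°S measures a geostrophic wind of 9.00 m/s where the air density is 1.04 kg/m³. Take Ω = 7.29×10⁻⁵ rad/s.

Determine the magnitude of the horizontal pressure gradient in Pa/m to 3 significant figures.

Coriolis parameter at 16°S:
f = 2Ω sin φ = 2 × 7.29×10⁻⁵ × sin 16° = 4.02×10⁻⁵ s⁻¹
Geostrophic balance rearranged: |∂P/∂n| = f ρ V_g
|∂P/∂n| = 4.02×10⁻⁵ × 1.04 × 9.00 = 3.76×10⁻⁴ Pa/m

3.76×10⁻⁴ Pa/m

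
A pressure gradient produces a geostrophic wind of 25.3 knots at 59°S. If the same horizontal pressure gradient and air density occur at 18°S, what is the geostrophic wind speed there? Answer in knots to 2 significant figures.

With the same pressure gradient and density, V_g ∝ 1/f ∝ 1/sin φ.
V₂ = V₁ · sin φ₁ / sin φ₂ = 25.3 × sin 59° / sin 18°
V₂ = 25.3 × 0.8572/0.3090 = 70 knots

70 knots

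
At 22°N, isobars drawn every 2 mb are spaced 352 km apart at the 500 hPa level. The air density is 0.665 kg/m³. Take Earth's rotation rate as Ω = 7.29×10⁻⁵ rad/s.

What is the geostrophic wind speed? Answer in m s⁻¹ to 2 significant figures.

Coriolis parameter at 22°N:
f = 2Ω sin φ = 2 × 7.29×10⁻⁵ × sin 22° = 5.46×10⁻⁵ s⁻¹
Pressure gradient: |∂P/∂n| = 200 Pa / 352000 m = 5.68×10⁻⁴ Pa/m
Geostrophic balance (pressure-gradient force = Coriolis force):
V_g = (1/(fρ)) |∂P/∂n| = 5.68×10⁻⁴ / (5.46×10⁻⁵ × 0.665) = 15.6 m/s

16 m s⁻¹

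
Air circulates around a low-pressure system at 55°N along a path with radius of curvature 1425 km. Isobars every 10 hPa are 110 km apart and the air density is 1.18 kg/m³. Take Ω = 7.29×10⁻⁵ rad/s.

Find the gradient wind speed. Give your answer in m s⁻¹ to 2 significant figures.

50 m s⁻¹

Coriolis parameter at 55°N:
f = 2Ω sin φ = 2 × 7.29×10⁻⁵ × sin 55° = 1.19×10⁻⁴ s⁻¹
Pressure gradient: |∂P/∂n| = 1000 Pa / 110000 m = 9.09×10⁻³ Pa/m
Geostrophic speed: V_g = |∂P/∂n|/(fρ) = 9.09×10⁻³/(1.19×10⁻⁴ × 1.18) = 64.5 m/s
Around a low, centrifugal force acts outward with Coriolis, so pressure-gradient force balances both:
(1/ρ)|∂P/∂n| = fV + V²/R  →  V² + fR·V − fR·V_g = 0
With fR = 1.19×10⁻⁴ × 1425×10³ m = 170 m/s:
V = [−fR + √((fR)² + 4 fR V_g)]/2 = [−170 + √(170² + 4×170×64.5)]/2 = 49.9 m/s
Subgeostrophic (V < V_g = 64.5 m/s), as expected around a low.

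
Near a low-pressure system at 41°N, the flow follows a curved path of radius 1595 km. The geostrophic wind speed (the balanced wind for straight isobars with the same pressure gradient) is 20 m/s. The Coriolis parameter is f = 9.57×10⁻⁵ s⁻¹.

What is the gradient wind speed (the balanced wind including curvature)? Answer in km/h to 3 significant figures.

Around a low, centrifugal force acts outward with Coriolis, so pressure-gradient force balances both:
(1/ρ)|∂P/∂n| = fV + V²/R  →  V² + fR·V − fR·V_g = 0
With fR = 9.57×10⁻⁵ × 1595×10³ m = 153 m/s:
V = [−fR + √((fR)² + 4 fR V_g)]/2 = [−153 + √(153² + 4×153×20)]/2 = 17.9 m/s
Subgeostrophic (V < V_g = 20 m/s), as expected around a low.
Converting: 17.9 m/s × 3.6 = 64.4 km/h

64.4 km/h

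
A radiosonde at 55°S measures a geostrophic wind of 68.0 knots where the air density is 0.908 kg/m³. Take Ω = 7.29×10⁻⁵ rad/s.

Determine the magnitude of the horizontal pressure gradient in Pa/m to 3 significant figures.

3.79×10⁻³ Pa/m

Coriolis parameter at 55°S:
f = 2Ω sin φ = 2 × 7.29×10⁻⁵ × sin 55° = 1.19×10⁻⁴ s⁻¹
Wind speed in SI: 68.0 knots = 35.0 m/s
Geostrophic balance rearranged: |∂P/∂n| = f ρ V_g
|∂P/∂n| = 1.19×10⁻⁴ × 0.908 × 35.0 = 3.79×10⁻³ Pa/m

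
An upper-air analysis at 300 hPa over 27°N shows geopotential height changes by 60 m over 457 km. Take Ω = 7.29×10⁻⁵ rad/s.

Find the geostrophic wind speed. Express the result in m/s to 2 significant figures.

19 m/s

Coriolis parameter at 27°N:
f = 2Ω sin φ = 2 × 7.29×10⁻⁵ × sin 27° = 6.62×10⁻⁵ s⁻¹
Height gradient: |∂Z/∂n| = 60 m / 457000 m = 1.31×10⁻⁴
On a pressure surface, geostrophic balance gives V_g = (g/f)|∂Z/∂n|:
V_g = 9.81 × 1.31×10⁻⁴ / 6.62×10⁻⁵ = 19.5 m/s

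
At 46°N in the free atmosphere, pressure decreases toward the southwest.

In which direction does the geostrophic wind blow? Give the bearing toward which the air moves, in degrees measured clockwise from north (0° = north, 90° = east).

The pressure-gradient force points toward the southwest (bearing 225°).
Geostrophic balance: in the Northern Hemisphere the Coriolis force deflects motion to the right, so the geostrophic wind blows 90° to the right of the pressure-gradient force (low pressure on the left).
Rotating 225° by 90° clockwise gives 315° — the wind blows toward the northwest.

315°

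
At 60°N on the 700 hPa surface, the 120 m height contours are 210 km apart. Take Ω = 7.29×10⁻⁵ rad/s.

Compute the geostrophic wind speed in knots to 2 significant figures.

86 knots

Coriolis parameter at 60°N:
f = 2Ω sin φ = 2 × 7.29×10⁻⁵ × sin 60° = 1.26×10⁻⁴ s⁻¹
Height gradient: |∂Z/∂n| = 120 m / 210000 m = 5.71×10⁻⁴
On a pressure surface, geostrophic balance gives V_g = (g/f)|∂Z/∂n|:
V_g = 9.81 × 5.71×10⁻⁴ / 1.26×10⁻⁴ = 44.4 m/s
Converting: 44.4 m/s × 1.944 = 86 knots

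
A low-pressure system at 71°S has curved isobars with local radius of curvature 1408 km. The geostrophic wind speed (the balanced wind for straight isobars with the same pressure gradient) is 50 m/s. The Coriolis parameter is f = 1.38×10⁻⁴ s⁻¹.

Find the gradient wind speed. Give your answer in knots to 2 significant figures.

Around a low, centrifugal force acts outward with Coriolis, so pressure-gradient force balances both:
(1/ρ)|∂P/∂n| = fV + V²/R  →  V² + fR·V − fR·V_g = 0
With fR = 1.38×10⁻⁴ × 1408×10³ m = 194 m/s:
V = [−fR + √((fR)² + 4 fR V_g)]/2 = [−194 + √(194² + 4×194×50)]/2 = 41.2 m/s
Subgeostrophic (V < V_g = 50 m/s), as expected around a low.
Converting: 41.2 m/s × 1.944 = 80 knots

80 knots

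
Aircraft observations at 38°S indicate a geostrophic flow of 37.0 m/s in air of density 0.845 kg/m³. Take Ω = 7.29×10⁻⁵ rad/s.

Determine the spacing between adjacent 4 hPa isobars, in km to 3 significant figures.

Coriolis parameter at 38°S:
f = 2Ω sin φ = 2 × 7.29×10⁻⁵ × sin 38° = 8.98×10⁻⁵ s⁻¹
Geostrophic balance rearranged: |∂P/∂n| = f ρ V_g
|∂P/∂n| = 8.98×10⁻⁵ × 0.845 × 37.0 = 2.81×10⁻³ Pa/m
Isobar spacing: Δn = ΔP/|∂P/∂n| = 400 Pa / 2.81×10⁻³ Pa/m = 142529 m ≈ 143 km

143 km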